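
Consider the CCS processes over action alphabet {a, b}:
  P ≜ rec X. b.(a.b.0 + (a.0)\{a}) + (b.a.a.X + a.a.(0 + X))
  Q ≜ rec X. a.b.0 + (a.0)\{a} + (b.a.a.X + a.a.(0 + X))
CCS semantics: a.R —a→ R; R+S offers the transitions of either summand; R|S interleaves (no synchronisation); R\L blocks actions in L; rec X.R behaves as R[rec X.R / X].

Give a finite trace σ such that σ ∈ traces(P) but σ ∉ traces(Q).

LTS(P): 8 reachable states
  m0 = rec X. b.(a.b.0 + (a.0)\{a}) + (b.a.a.X + a.a.(0 + X)) | ··a··> m1, ··b··> m2, ··b··> m3
  m1 = a.(0 + (rec X. b.(a.b.0 + (a.0)\{a}) + (b.a.a.X + a.a.(0 + X)))) | ··a··> m4
  m2 = a.a.(rec X. b.(a.b.0 + (a.0)\{a}) + (b.a.a.X + a.a.(0 + X))) | ··a··> m5
  m3 = a.b.0 + (a.0)\{a} | ··a··> m6
  m4 = 0 + (rec X. b.(a.b.0 + (a.0)\{a}) + (b.a.a.X + a.a.(0 + X))) | ··a··> m1, ··b··> m2, ··b··> m3
  m5 = a.(rec X. b.(a.b.0 + (a.0)\{a}) + (b.a.a.X + a.a.(0 + X))) | ··a··> m0
  m6 = b.0 | ··b··> m7
  m7 = 0 | stopped
LTS(Q): 7 reachable states
  n0 = rec X. a.b.0 + (a.0)\{a} + (b.a.a.X + a.a.(0 + X)) | ··a··> n1, ··a··> n2, ··b··> n3
  n1 = a.(0 + (rec X. a.b.0 + (a.0)\{a} + (b.a.a.X + a.a.(0 + X)))) | ··a··> n4
  n2 = b.0 | ··b··> n5
  n3 = a.a.(rec X. a.b.0 + (a.0)\{a} + (b.a.a.X + a.a.(0 + X))) | ··a··> n6
  n4 = 0 + (rec X. a.b.0 + (a.0)\{a} + (b.a.a.X + a.a.(0 + X))) | ··a··> n1, ··a··> n2, ··b··> n3
  n5 = 0 | stopped
  n6 = a.(rec X. a.b.0 + (a.0)\{a} + (b.a.a.X + a.a.(0 + X))) | ··a··> n0
Executing bab from P (initial set {m0}):
  step 1 (b): {m2, m3}
  step 2 (a): {m5, m6}
  step 3 (b): {m7}
  — P admits the full trace.
Executing bab from Q (initial set {n0}):
  step 1 (b): {n3}
  step 2 (a): {n6}
  step 3 (b): no successor for Q

bab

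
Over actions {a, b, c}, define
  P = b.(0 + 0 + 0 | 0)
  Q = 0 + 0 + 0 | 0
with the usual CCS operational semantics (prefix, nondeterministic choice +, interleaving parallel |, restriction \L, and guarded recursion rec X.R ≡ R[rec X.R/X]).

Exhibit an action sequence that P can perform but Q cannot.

LTS(P): 2 reachable states
  p0 = b.(0 + 0 + 0 | 0) has moves -b-> p1
  p1 = 0 + 0 + 0 | 0 has moves ·
LTS(Q): 1 reachable states
  q0 = 0 + 0 + 0 | 0 has moves ·
Trace ⟨b⟩ through P, begin at {p0}:
  [1] b ⇒ {p1}
  P completes σ.
Trace ⟨b⟩ through Q, begin at {q0}:
  [1] b ⇒ ∅  — Q cannot continue

b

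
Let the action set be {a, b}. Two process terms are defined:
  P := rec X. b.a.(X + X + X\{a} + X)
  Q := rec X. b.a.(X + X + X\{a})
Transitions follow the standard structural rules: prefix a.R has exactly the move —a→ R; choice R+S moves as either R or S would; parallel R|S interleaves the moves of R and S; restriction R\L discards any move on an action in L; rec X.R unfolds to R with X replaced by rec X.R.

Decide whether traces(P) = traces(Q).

traces(P) = traces(Q)

P's transition system — 4 states:
  s0 = rec X. b.a.(X + X + X\{a} + X) has moves =b=> s1
  s1 = a.((rec X. b.a.(X + X + X\{a} + X)) + (rec X. b.a.(X + X + X\{a} + X)) + (rec X. b.a.(X + X + X\{a} + X))\{a} + (rec X. b.a.(X + X + X\{a} + X))) has moves =a=> s2
  s2 = (rec X. b.a.(X + X + X\{a} + X)) + (rec X. b.a.(X + X + X\{a} + X)) + (rec X. b.a.(X + X + X\{a} + X))\{a} + (rec X. b.a.(X + X + X\{a} + X)) has moves =b=> s1, =b=> s3
  s3 = (a.((rec X. b.a.(X + X + X\{a} + X)) + (rec X. b.a.(X + X + X\{a} + X)) + (rec X. b.a.(X + X + X\{a} + X))\{a} + (rec X. b.a.(X + X + X\{a} + X))))\{a} has moves (no moves)
Q's transition system — 4 states:
  t0 = rec X. b.a.(X + X + X\{a}) has moves =b=> t1
  t1 = a.((rec X. b.a.(X + X + X\{a})) + (rec X. b.a.(X + X + X\{a})) + (rec X. b.a.(X + X + X\{a}))\{a}) has moves =a=> t2
  t2 = (rec X. b.a.(X + X + X\{a})) + (rec X. b.a.(X + X + X\{a})) + (rec X. b.a.(X + X + X\{a}))\{a} has moves =b=> t1, =b=> t3
  t3 = (a.((rec X. b.a.(X + X + X\{a})) + (rec X. b.a.(X + X + X\{a})) + (rec X. b.a.(X + X + X\{a}))\{a}))\{a} has moves (no moves)
Partition-refinement fixed point:
  B0 = {s0, t0}
  B1 = {s1, t1}
  B2 = {s2, t2}
  B3 = {s3, t3}
s0 ∈ B0, t0 ∈ B0 → same block
Bisimilar ⇒ trace-equivalent.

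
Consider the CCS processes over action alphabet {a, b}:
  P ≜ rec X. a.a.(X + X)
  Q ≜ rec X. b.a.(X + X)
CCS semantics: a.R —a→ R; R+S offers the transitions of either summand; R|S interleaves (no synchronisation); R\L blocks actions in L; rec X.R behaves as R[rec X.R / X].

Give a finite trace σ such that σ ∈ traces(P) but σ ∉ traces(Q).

a

LTS(P): 3 reachable states
  m0 = rec X. a.a.(X + X) ⊢ =a=> m1
  m1 = a.((rec X. a.a.(X + X)) + (rec X. a.a.(X + X))) ⊢ =a=> m2
  m2 = (rec X. a.a.(X + X)) + (rec X. a.a.(X + X)) ⊢ =a=> m1
LTS(Q): 3 reachable states
  n0 = rec X. b.a.(X + X) ⊢ =b=> n1
  n1 = a.((rec X. b.a.(X + X)) + (rec X. b.a.(X + X))) ⊢ =a=> n2
  n2 = (rec X. b.a.(X + X)) + (rec X. b.a.(X + X)) ⊢ =b=> n1
Run σ = ⟨a⟩ on P: start {m0}
  [1] a ⇒ {m1}
  P completes σ.
Run σ = ⟨a⟩ on Q: start {n0}
  [1] a ⇒ ∅  — Q cannot continue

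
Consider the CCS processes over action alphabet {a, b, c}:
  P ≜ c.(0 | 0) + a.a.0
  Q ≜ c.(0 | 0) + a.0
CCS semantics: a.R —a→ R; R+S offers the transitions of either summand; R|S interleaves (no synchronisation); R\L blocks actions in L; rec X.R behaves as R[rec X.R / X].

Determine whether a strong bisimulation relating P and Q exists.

Reachable graph of P (4 states):
  p0 = c.(0 | 0) + a.a.0 | --a--▸ p1, --c--▸ p2
  p1 = a.0 | --a--▸ p3
  p2 = 0 | 0 | stopped
  p3 = 0 | stopped
Reachable graph of Q (3 states):
  q0 = c.(0 | 0) + a.0 | --a--▸ q1, --c--▸ q2
  q1 = 0 | stopped
  q2 = 0 | 0 | stopped
Coarsest stable partition (strong bisimilarity classes):
  B0 = {p0}
  B1 = {p2, p3, q1, q2}
  B2 = {p1}
  B3 = {q0}
p0 ∈ B0, q0 ∈ B3 → different blocks

P ≁ Q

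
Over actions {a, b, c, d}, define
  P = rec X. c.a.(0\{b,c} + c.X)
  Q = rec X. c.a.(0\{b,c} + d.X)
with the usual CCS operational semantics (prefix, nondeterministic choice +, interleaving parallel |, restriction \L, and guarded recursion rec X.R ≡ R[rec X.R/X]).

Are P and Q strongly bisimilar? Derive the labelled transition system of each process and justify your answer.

P ≁ Q

P's transition system — 3 states:
  p0 = rec X. c.a.(0\{b,c} + c.X) has moves —c→ p1
  p1 = a.(0\{b,c} + c.(rec X. c.a.(0\{b,c} + c.X))) has moves —a→ p2
  p2 = 0\{b,c} + c.(rec X. c.a.(0\{b,c} + c.X)) has moves —c→ p0
Q's transition system — 3 states:
  q0 = rec X. c.a.(0\{b,c} + d.X) has moves —c→ q1
  q1 = a.(0\{b,c} + d.(rec X. c.a.(0\{b,c} + d.X))) has moves —a→ q2
  q2 = 0\{b,c} + d.(rec X. c.a.(0\{b,c} + d.X)) has moves —d→ q0
Bisimilarity quotient blocks:
  B0 = {p0}
  B1 = {p1}
  B2 = {p2}
  B3 = {q0}
  B4 = {q1}
  B5 = {q2}
p0 ∈ B0, q0 ∈ B3 → different blocks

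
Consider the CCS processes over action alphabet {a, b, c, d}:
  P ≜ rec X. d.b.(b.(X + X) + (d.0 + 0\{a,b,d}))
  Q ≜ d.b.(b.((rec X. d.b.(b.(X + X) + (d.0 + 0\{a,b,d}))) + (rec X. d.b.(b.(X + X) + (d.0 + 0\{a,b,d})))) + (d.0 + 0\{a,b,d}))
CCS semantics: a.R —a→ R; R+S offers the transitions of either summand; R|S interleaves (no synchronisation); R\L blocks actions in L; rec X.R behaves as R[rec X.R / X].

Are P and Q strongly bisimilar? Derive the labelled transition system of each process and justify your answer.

Reachable graph of P (5 states):
  u0 = rec X. d.b.(b.(X + X) + (d.0 + 0\{a,b,d})) | ··d··> u1
  u1 = b.(b.((rec X. d.b.(b.(X + X) + (d.0 + 0\{a,b,d}))) + (rec X. d.b.(b.(X + X) + (d.0 + 0\{a,b,d})))) + (d.0 + 0\{a,b,d})) | ··b··> u2
  u2 = b.((rec X. d.b.(b.(X + X) + (d.0 + 0\{a,b,d}))) + (rec X. d.b.(b.(X + X) + (d.0 + 0\{a,b,d})))) + (d.0 + 0\{a,b,d}) | ··b··> u3, ··d··> u4
  u3 = (rec X. d.b.(b.(X + X) + (d.0 + 0\{a,b,d}))) + (rec X. d.b.(b.(X + X) + (d.0 + 0\{a,b,d}))) | ··d··> u1
  u4 = 0 | stopped
Reachable graph of Q (5 states):
  v0 = d.b.(b.((rec X. d.b.(b.(X + X) + (d.0 + 0\{a,b,d}))) + (rec X. d.b.(b.(X + X) + (d.0 + 0\{a,b,d})))) + (d.0 + 0\{a,b,d})) | ··d··> v1
  v1 = b.(b.((rec X. d.b.(b.(X + X) + (d.0 + 0\{a,b,d}))) + (rec X. d.b.(b.(X + X) + (d.0 + 0\{a,b,d})))) + (d.0 + 0\{a,b,d})) | ··b··> v2
  v2 = b.((rec X. d.b.(b.(X + X) + (d.0 + 0\{a,b,d}))) + (rec X. d.b.(b.(X + X) + (d.0 + 0\{a,b,d})))) + (d.0 + 0\{a,b,d}) | ··b··> v3, ··d··> v4
  v3 = (rec X. d.b.(b.(X + X) + (d.0 + 0\{a,b,d}))) + (rec X. d.b.(b.(X + X) + (d.0 + 0\{a,b,d}))) | ··d··> v1
  v4 = 0 | stopped
Bisimilarity quotient blocks:
  B0 = {u0, u3, v0, v3}
  B1 = {u1, v1}
  B2 = {u2, v2}
  B3 = {u4, v4}
u0 ∈ B0, v0 ∈ B0 → same block

bisimilar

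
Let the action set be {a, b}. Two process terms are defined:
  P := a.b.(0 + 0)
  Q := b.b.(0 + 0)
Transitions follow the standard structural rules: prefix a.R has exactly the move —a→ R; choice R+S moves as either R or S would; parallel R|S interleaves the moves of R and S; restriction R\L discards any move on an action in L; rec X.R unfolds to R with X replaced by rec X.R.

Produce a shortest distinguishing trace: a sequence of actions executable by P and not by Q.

LTS(P): 3 reachable states
  p0 = a.b.(0 + 0) :: ··a··> p1
  p1 = b.(0 + 0) :: ··b··> p2
  p2 = 0 + 0 :: stopped
LTS(Q): 3 reachable states
  q0 = b.b.(0 + 0) :: ··b··> q1
  q1 = b.(0 + 0) :: ··b··> q2
  q2 = 0 + 0 :: stopped
Executing a from P (initial set {p0}):
  step 1 (a): {p1}
  — P admits the full trace.
Executing a from Q (initial set {q0}):
  step 1 (a): ∅ (Q stuck)

a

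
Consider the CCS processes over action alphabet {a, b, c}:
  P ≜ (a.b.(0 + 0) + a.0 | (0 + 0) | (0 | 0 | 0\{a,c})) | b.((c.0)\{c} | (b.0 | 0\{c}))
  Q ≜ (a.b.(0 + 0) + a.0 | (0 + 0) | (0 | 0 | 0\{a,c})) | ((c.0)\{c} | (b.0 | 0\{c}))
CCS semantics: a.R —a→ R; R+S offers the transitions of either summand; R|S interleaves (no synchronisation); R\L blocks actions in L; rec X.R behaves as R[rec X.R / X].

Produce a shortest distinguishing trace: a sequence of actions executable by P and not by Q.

LTS(P): 12 reachable states
  p0 = (a.b.(0 + 0) + a.0 | (0 + 0) | (0 | 0 | 0\{a,c})) | b.((c.0)\{c} | (b.0 | 0\{c})) :: —a→ p1, —a→ p2, —b→ p3
  p1 = 0 | (0 + 0) | (0 | 0 | 0\{a,c}) | b.((c.0)\{c} | (b.0 | 0\{c})) :: —b→ p4
  p2 = b.(0 + 0) | b.((c.0)\{c} | (b.0 | 0\{c})) :: —b→ p5, —b→ p6
  p3 = (a.b.(0 + 0) + a.0 | (0 + 0) | (0 | 0 | 0\{a,c})) | ((c.0)\{c} | (b.0 | 0\{c})) :: —a→ p4, —a→ p6, —b→ p7
  p4 = 0 | (0 + 0) | (0 | 0 | 0\{a,c}) | ((c.0)\{c} | (b.0 | 0\{c})) :: —b→ p8
  p5 = (0 + 0) | b.((c.0)\{c} | (b.0 | 0\{c})) :: —b→ p9
  p6 = b.(0 + 0) | ((c.0)\{c} | (b.0 | 0\{c})) :: —b→ p10, —b→ p9
  p7 = (a.b.(0 + 0) + a.0 | (0 + 0) | (0 | 0 | 0\{a,c})) | ((c.0)\{c} | (0 | 0\{c})) :: —a→ p10, —a→ p8
  p8 = 0 | (0 + 0) | (0 | 0 | 0\{a,c}) | ((c.0)\{c} | (0 | 0\{c})) :: stopped
  p9 = (0 + 0) | ((c.0)\{c} | (b.0 | 0\{c})) :: —b→ p11
  p10 = b.(0 + 0) | ((c.0)\{c} | (0 | 0\{c})) :: —b→ p11
  p11 = (0 + 0) | ((c.0)\{c} | (0 | 0\{c})) :: stopped
LTS(Q): 8 reachable states
  q0 = (a.b.(0 + 0) + a.0 | (0 + 0) | (0 | 0 | 0\{a,c})) | ((c.0)\{c} | (b.0 | 0\{c})) :: —a→ q1, —a→ q2, —b→ q3
  q1 = 0 | (0 + 0) | (0 | 0 | 0\{a,c}) | ((c.0)\{c} | (b.0 | 0\{c})) :: —b→ q4
  q2 = b.(0 + 0) | ((c.0)\{c} | (b.0 | 0\{c})) :: —b→ q5, —b→ q6
  q3 = (a.b.(0 + 0) + a.0 | (0 + 0) | (0 | 0 | 0\{a,c})) | ((c.0)\{c} | (0 | 0\{c})) :: —a→ q4, —a→ q6
  q4 = 0 | (0 + 0) | (0 | 0 | 0\{a,c}) | ((c.0)\{c} | (0 | 0\{c})) :: stopped
  q5 = (0 + 0) | ((c.0)\{c} | (b.0 | 0\{c})) :: —b→ q7
  q6 = b.(0 + 0) | ((c.0)\{c} | (0 | 0\{c})) :: —b→ q7
  q7 = (0 + 0) | ((c.0)\{c} | (0 | 0\{c})) :: stopped
Trace ⟨bb⟩ through P, begin at {p0}:
  step 1 (b): {p3}
  step 2 (b): {p7}
  ✓ P
Trace ⟨bb⟩ through Q, begin at {q0}:
  step 1 (b): {q3}
  step 2 (b): ∅ (Q stuck)

bb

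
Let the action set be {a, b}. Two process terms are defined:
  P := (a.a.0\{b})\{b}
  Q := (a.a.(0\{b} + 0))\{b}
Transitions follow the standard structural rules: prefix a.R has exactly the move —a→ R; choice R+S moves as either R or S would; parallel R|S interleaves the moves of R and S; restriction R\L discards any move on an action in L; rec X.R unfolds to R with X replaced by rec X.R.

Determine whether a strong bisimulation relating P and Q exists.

P's transition system — 3 states:
  u0 = (a.a.0\{b})\{b} | --a--▸ u1
  u1 = (a.0\{b})\{b} | --a--▸ u2
  u2 = 0\{b}\{b} | ∅
Q's transition system — 3 states:
  v0 = (a.a.(0\{b} + 0))\{b} | --a--▸ v1
  v1 = (a.(0\{b} + 0))\{b} | --a--▸ v2
  v2 = (0\{b} + 0)\{b} | ∅
Bisimilarity quotient blocks:
  B0 = {u0, v0}
  B1 = {u1, v1}
  B2 = {u2, v2}
u0 ∈ B0, v0 ∈ B0 → same block

YES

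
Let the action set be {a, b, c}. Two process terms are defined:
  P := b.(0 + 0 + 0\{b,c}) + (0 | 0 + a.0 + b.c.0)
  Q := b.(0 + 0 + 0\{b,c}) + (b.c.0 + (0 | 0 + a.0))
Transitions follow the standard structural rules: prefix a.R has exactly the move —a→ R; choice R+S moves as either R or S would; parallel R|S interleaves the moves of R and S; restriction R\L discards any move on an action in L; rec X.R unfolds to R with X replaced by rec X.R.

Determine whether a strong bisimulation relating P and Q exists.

P ~ Q

Reachable graph of P (4 states):
  u0 = b.(0 + 0 + 0\{b,c}) + (0 | 0 + a.0 + b.c.0) | ··a··> u1, ··b··> u2, ··b··> u3
  u1 = 0 | ∅
  u2 = 0 + 0 + 0\{b,c} | ∅
  u3 = c.0 | ··c··> u1
Reachable graph of Q (4 states):
  v0 = b.(0 + 0 + 0\{b,c}) + (b.c.0 + (0 | 0 + a.0)) | ··a··> v1, ··b··> v2, ··b··> v3
  v1 = 0 | ∅
  v2 = 0 + 0 + 0\{b,c} | ∅
  v3 = c.0 | ··c··> v1
Partition-refinement fixed point:
  B0 = {u0, v0}
  B1 = {u1, u2, v1, v2}
  B2 = {u3, v3}
u0 ∈ B0, v0 ∈ B0 → same block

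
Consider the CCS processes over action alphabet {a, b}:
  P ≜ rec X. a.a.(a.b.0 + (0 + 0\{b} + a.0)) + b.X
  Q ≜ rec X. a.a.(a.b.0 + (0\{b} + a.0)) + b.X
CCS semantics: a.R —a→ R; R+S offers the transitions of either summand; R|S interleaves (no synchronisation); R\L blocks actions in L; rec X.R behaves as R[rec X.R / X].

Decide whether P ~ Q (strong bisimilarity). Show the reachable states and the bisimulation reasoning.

P's transition system — 5 states:
  p0 = rec X. a.a.(a.b.0 + (0 + 0\{b} + a.0)) + b.X has moves -a-> p1, -b-> p0
  p1 = a.(a.b.0 + (0 + 0\{b} + a.0)) has moves -a-> p2
  p2 = a.b.0 + (0 + 0\{b} + a.0) has moves -a-> p3, -a-> p4
  p3 = 0 has moves deadlocked
  p4 = b.0 has moves -b-> p3
Q's transition system — 5 states:
  q0 = rec X. a.a.(a.b.0 + (0\{b} + a.0)) + b.X has moves -a-> q1, -b-> q0
  q1 = a.(a.b.0 + (0\{b} + a.0)) has moves -a-> q2
  q2 = a.b.0 + (0\{b} + a.0) has moves -a-> q3, -a-> q4
  q3 = 0 has moves deadlocked
  q4 = b.0 has moves -b-> q3
Bisimilarity quotient blocks:
  B0 = {p0, q0}
  B1 = {p1, q1}
  B2 = {p2, q2}
  B3 = {p4, q4}
  B4 = {p3, q3}
p0 ∈ B0, q0 ∈ B0 → same block

P ~ Q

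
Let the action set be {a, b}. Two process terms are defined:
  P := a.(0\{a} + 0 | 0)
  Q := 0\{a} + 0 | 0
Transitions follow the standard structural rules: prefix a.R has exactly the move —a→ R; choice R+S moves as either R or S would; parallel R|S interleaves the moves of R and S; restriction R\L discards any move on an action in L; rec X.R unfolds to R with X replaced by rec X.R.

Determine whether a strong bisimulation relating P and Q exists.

NO

P's transition system — 2 states:
  u0 = a.(0\{a} + 0 | 0) → ··a··> u1
  u1 = 0\{a} + 0 | 0 → ∅
Q's transition system — 1 states:
  v0 = 0\{a} + 0 | 0 → ∅
Partition-refinement fixed point:
  B0 = {u0}
  B1 = {u1, v0}
u0 ∈ B0, v0 ∈ B1 → different blocks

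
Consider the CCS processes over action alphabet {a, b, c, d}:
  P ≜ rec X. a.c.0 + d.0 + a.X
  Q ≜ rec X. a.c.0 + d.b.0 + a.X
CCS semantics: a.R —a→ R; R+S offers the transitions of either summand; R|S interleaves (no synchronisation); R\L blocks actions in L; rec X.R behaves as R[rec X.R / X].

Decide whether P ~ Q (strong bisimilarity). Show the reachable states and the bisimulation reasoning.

Reachable graph of P (3 states):
  m0 = rec X. a.c.0 + d.0 + a.X :: --a--▸ m0, --a--▸ m1, --d--▸ m2
  m1 = c.0 :: --c--▸ m2
  m2 = 0 :: (no moves)
Reachable graph of Q (4 states):
  n0 = rec X. a.c.0 + d.b.0 + a.X :: --a--▸ n0, --a--▸ n1, --d--▸ n2
  n1 = c.0 :: --c--▸ n3
  n2 = b.0 :: --b--▸ n3
  n3 = 0 :: (no moves)
Bisimilarity quotient blocks:
  B0 = {m0}
  B1 = {m2, n3}
  B2 = {m1, n1}
  B3 = {n0}
  B4 = {n2}
m0 ∈ B0, n0 ∈ B3 → different blocks

not bisimilar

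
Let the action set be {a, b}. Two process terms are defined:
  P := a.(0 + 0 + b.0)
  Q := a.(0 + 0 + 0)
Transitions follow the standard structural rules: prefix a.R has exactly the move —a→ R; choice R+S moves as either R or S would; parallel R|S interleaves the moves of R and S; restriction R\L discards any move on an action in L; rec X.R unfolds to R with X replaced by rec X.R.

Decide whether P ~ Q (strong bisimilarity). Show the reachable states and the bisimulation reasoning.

NO

Reachable graph of P (3 states):
  u0 = a.(0 + 0 + b.0) :: =a=> u1
  u1 = 0 + 0 + b.0 :: =b=> u2
  u2 = 0 :: ∅
Reachable graph of Q (2 states):
  v0 = a.(0 + 0 + 0) :: =a=> v1
  v1 = 0 + 0 + 0 :: ∅
Coarsest stable partition (strong bisimilarity classes):
  B0 = {u0}
  B1 = {u1}
  B2 = {u2, v1}
  B3 = {v0}
u0 ∈ B0, v0 ∈ B3 → different blocks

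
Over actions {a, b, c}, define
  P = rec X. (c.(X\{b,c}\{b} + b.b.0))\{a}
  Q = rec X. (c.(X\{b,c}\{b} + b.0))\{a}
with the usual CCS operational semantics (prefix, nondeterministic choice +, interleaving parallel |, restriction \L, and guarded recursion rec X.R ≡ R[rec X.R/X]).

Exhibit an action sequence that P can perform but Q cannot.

cbb

LTS(P): 4 reachable states
  m0 = rec X. (c.(X\{b,c}\{b} + b.b.0))\{a} ⊢ ··c··> m1
  m1 = ((rec X. (c.(X\{b,c}\{b} + b.b.0))\{a})\{b,c}\{b} + b.b.0)\{a} ⊢ ··b··> m2
  m2 = (b.0)\{a} ⊢ ··b··> m3
  m3 = 0\{a} ⊢ stopped
LTS(Q): 3 reachable states
  n0 = rec X. (c.(X\{b,c}\{b} + b.0))\{a} ⊢ ··c··> n1
  n1 = ((rec X. (c.(X\{b,c}\{b} + b.0))\{a})\{b,c}\{b} + b.0)\{a} ⊢ ··b··> n2
  n2 = 0\{a} ⊢ stopped
Trace ⟨cbb⟩ through P, begin at {m0}:
  [1] c ⇒ {m1}
  [2] b ⇒ {m2}
  [3] b ⇒ {m3}
  P completes σ.
Trace ⟨cbb⟩ through Q, begin at {n0}:
  [1] c ⇒ {n1}
  [2] b ⇒ {n2}
  [3] b ⇒ ∅  — Q cannot continue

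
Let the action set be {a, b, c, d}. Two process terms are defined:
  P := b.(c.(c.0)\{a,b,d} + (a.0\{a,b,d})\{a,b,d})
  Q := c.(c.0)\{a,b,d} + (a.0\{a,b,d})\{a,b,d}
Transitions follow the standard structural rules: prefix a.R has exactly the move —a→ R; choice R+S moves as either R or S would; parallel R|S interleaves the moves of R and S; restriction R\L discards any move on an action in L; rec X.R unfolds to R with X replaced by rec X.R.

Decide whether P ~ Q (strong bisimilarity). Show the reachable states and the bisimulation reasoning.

NO

Reachable graph of P (4 states):
  u0 = b.(c.(c.0)\{a,b,d} + (a.0\{a,b,d})\{a,b,d}) | ··b··> u1
  u1 = c.(c.0)\{a,b,d} + (a.0\{a,b,d})\{a,b,d} | ··c··> u2
  u2 = (c.0)\{a,b,d} | ··c··> u3
  u3 = 0\{a,b,d} | ·
Reachable graph of Q (3 states):
  v0 = c.(c.0)\{a,b,d} + (a.0\{a,b,d})\{a,b,d} | ··c··> v1
  v1 = (c.0)\{a,b,d} | ··c··> v2
  v2 = 0\{a,b,d} | ·
Partition-refinement fixed point:
  B0 = {u0}
  B1 = {u1, v0}
  B2 = {u2, v1}
  B3 = {u3, v2}
u0 ∈ B0, v0 ∈ B1 → different blocks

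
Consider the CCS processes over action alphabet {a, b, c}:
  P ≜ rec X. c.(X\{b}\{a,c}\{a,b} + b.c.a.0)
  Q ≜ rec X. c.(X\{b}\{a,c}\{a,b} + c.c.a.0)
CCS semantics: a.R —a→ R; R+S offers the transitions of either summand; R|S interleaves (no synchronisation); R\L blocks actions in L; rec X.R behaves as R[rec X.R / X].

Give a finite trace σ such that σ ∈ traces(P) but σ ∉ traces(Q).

Reachable graph of P (5 states):
  s0 = rec X. c.(X\{b}\{a,c}\{a,b} + b.c.a.0) → --c--▸ s1
  s1 = (rec X. c.(X\{b}\{a,c}\{a,b} + b.c.a.0))\{b}\{a,c}\{a,b} + b.c.a.0 → --b--▸ s2
  s2 = c.a.0 → --c--▸ s3
  s3 = a.0 → --a--▸ s4
  s4 = 0 → ∅
Reachable graph of Q (5 states):
  t0 = rec X. c.(X\{b}\{a,c}\{a,b} + c.c.a.0) → --c--▸ t1
  t1 = (rec X. c.(X\{b}\{a,c}\{a,b} + c.c.a.0))\{b}\{a,c}\{a,b} + c.c.a.0 → --c--▸ t2
  t2 = c.a.0 → --c--▸ t3
  t3 = a.0 → --a--▸ t4
  t4 = 0 → ∅
Trace ⟨cb⟩ through P, begin at {s0}:
  [1] c ⇒ {s1}
  [2] b ⇒ {s2}
  P completes σ.
Trace ⟨cb⟩ through Q, begin at {t0}:
  [1] c ⇒ {t1}
  [2] b ⇒ ∅ (Q stuck)

cb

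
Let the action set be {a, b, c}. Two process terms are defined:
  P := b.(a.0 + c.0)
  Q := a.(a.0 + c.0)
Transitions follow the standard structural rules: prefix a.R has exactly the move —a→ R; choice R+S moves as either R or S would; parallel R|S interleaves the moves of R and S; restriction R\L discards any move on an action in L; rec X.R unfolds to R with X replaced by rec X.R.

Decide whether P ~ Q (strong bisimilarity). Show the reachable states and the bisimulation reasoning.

P ≁ Q

LTS(P): 3 reachable states
  u0 = b.(a.0 + c.0) ⊢ —b→ u1
  u1 = a.0 + c.0 ⊢ —a→ u2, —c→ u2
  u2 = 0 ⊢ ∅
LTS(Q): 3 reachable states
  v0 = a.(a.0 + c.0) ⊢ —a→ v1
  v1 = a.0 + c.0 ⊢ —a→ v2, —c→ v2
  v2 = 0 ⊢ ∅
Partition-refinement fixed point:
  B0 = {u0}
  B1 = {u1, v1}
  B2 = {u2, v2}
  B3 = {v0}
u0 ∈ B0, v0 ∈ B3 → different blocks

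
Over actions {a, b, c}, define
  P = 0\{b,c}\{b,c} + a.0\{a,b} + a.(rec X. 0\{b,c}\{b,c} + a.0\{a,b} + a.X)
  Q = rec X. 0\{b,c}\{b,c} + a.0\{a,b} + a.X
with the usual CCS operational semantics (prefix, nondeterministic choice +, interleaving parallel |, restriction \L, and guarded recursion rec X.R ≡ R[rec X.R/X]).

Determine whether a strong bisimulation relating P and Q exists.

P's transition system — 3 states:
  m0 = 0\{b,c}\{b,c} + a.0\{a,b} + a.(rec X. 0\{b,c}\{b,c} + a.0\{a,b} + a.X) :: ··a··> m1, ··a··> m2
  m1 = 0\{a,b} :: stopped
  m2 = rec X. 0\{b,c}\{b,c} + a.0\{a,b} + a.X :: ··a··> m1, ··a··> m2
Q's transition system — 2 states:
  n0 = rec X. 0\{b,c}\{b,c} + a.0\{a,b} + a.X :: ··a··> n0, ··a··> n1
  n1 = 0\{a,b} :: stopped
Bisimilarity quotient blocks:
  B0 = {m0, m2, n0}
  B1 = {m1, n1}
m0 ∈ B0, n0 ∈ B0 → same block

bisimilar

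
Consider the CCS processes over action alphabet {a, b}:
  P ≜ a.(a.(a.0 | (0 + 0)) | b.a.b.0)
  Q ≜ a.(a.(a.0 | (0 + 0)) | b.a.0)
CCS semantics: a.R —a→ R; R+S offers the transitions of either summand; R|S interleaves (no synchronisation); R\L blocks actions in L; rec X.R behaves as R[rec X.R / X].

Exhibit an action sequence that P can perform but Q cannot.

abab

P's transition system — 13 states:
  s0 = a.(a.(a.0 | (0 + 0)) | b.a.b.0) has moves —a→ s1
  s1 = a.(a.0 | (0 + 0)) | b.a.b.0 has moves —a→ s2, —b→ s3
  s2 = a.0 | (0 + 0) | b.a.b.0 has moves —a→ s4, —b→ s5
  s3 = a.(a.0 | (0 + 0)) | a.b.0 has moves —a→ s5, —a→ s6
  s4 = 0 | (0 + 0) | b.a.b.0 has moves —b→ s7
  s5 = a.0 | (0 + 0) | a.b.0 has moves —a→ s7, —a→ s8
  s6 = a.(a.0 | (0 + 0)) | b.0 has moves —a→ s8, —b→ s9
  s7 = 0 | (0 + 0) | a.b.0 has moves —a→ s10
  s8 = a.0 | (0 + 0) | b.0 has moves —a→ s10, —b→ s11
  s9 = a.(a.0 | (0 + 0)) | 0 has moves —a→ s11
  s10 = 0 | (0 + 0) | b.0 has moves —b→ s12
  s11 = a.0 | (0 + 0) | 0 has moves —a→ s12
  s12 = 0 | (0 + 0) | 0 has moves ∅
Q's transition system — 10 states:
  t0 = a.(a.(a.0 | (0 + 0)) | b.a.0) has moves —a→ t1
  t1 = a.(a.0 | (0 + 0)) | b.a.0 has moves —a→ t2, —b→ t3
  t2 = a.0 | (0 + 0) | b.a.0 has moves —a→ t4, —b→ t5
  t3 = a.(a.0 | (0 + 0)) | a.0 has moves —a→ t5, —a→ t6
  t4 = 0 | (0 + 0) | b.a.0 has moves —b→ t7
  t5 = a.0 | (0 + 0) | a.0 has moves —a→ t7, —a→ t8
  t6 = a.(a.0 | (0 + 0)) | 0 has moves —a→ t8
  t7 = 0 | (0 + 0) | a.0 has moves —a→ t9
  t8 = a.0 | (0 + 0) | 0 has moves —a→ t9
  t9 = 0 | (0 + 0) | 0 has moves ∅
Trace ⟨abab⟩ through P, begin at {s0}:
  [1] a ⇒ {s1}
  [2] b ⇒ {s3}
  [3] a ⇒ {s5, s6}
  [4] b ⇒ {s9}
  P completes σ.
Trace ⟨abab⟩ through Q, begin at {t0}:
  [1] a ⇒ {t1}
  [2] b ⇒ {t3}
  [3] a ⇒ {t5, t6}
  [4] b ⇒ ∅  — Q cannot continue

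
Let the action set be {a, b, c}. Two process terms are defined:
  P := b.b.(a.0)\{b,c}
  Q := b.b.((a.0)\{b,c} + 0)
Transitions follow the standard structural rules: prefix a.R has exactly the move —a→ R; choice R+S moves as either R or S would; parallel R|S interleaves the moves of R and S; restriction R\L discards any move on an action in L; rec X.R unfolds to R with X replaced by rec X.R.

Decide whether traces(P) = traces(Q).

P's transition system — 4 states:
  s0 = b.b.(a.0)\{b,c} :: --b--▸ s1
  s1 = b.(a.0)\{b,c} :: --b--▸ s2
  s2 = (a.0)\{b,c} :: --a--▸ s3
  s3 = 0\{b,c} :: deadlocked
Q's transition system — 4 states:
  t0 = b.b.((a.0)\{b,c} + 0) :: --b--▸ t1
  t1 = b.((a.0)\{b,c} + 0) :: --b--▸ t2
  t2 = (a.0)\{b,c} + 0 :: --a--▸ t3
  t3 = 0\{b,c} :: deadlocked
Coarsest stable partition (strong bisimilarity classes):
  B0 = {s0, t0}
  B1 = {s1, t1}
  B2 = {s2, t2}
  B3 = {s3, t3}
s0 ∈ B0, t0 ∈ B0 → same block
Bisimilar ⇒ trace-equivalent.

traces(P) = traces(Q)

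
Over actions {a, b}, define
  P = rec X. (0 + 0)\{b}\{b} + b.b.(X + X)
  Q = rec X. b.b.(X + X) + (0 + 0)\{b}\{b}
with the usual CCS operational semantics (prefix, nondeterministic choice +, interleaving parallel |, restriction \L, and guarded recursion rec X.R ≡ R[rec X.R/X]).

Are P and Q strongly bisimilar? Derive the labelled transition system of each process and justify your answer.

P's transition system — 3 states:
  s0 = rec X. (0 + 0)\{b}\{b} + b.b.(X + X) :: =b=> s1
  s1 = b.((rec X. (0 + 0)\{b}\{b} + b.b.(X + X)) + (rec X. (0 + 0)\{b}\{b} + b.b.(X + X))) :: =b=> s2
  s2 = (rec X. (0 + 0)\{b}\{b} + b.b.(X + X)) + (rec X. (0 + 0)\{b}\{b} + b.b.(X + X)) :: =b=> s1
Q's transition system — 3 states:
  t0 = rec X. b.b.(X + X) + (0 + 0)\{b}\{b} :: =b=> t1
  t1 = b.((rec X. b.b.(X + X) + (0 + 0)\{b}\{b}) + (rec X. b.b.(X + X) + (0 + 0)\{b}\{b})) :: =b=> t2
  t2 = (rec X. b.b.(X + X) + (0 + 0)\{b}\{b}) + (rec X. b.b.(X + X) + (0 + 0)\{b}\{b}) :: =b=> t1
Coarsest stable partition (strong bisimilarity classes):
  B0 = {s0, s1, s2, t0, t1, t2}
s0 ∈ B0, t0 ∈ B0 → same block

P ~ Q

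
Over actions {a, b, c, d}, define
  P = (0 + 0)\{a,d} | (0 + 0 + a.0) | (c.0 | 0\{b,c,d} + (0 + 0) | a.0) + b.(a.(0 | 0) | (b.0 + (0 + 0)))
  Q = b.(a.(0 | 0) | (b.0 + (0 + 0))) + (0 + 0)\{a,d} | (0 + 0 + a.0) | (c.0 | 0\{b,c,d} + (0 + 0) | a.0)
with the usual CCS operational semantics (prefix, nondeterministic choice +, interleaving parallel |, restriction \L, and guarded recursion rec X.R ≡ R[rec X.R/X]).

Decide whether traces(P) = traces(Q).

Reachable graph of P (10 states):
  s0 = (0 + 0)\{a,d} | (0 + 0 + a.0) | (c.0 | 0\{b,c,d} + (0 + 0) | a.0) + b.(a.(0 | 0) | (b.0 + (0 + 0))) :: =a=> s1, =a=> s2, =b=> s3, =c=> s4
  s1 = (0 + 0)\{a,d} | (0 + 0 + a.0) | ((0 + 0) | 0) :: =a=> s5
  s2 = (0 + 0)\{a,d} | 0 | (c.0 | 0\{b,c,d} + (0 + 0) | a.0) :: =a=> s5, =c=> s6
  s3 = a.(0 | 0) | (b.0 + (0 + 0)) :: =a=> s7, =b=> s8
  s4 = (0 + 0)\{a,d} | (0 + 0 + a.0) | (0 | 0\{b,c,d}) :: =a=> s6
  s5 = (0 + 0)\{a,d} | 0 | ((0 + 0) | 0) :: stopped
  s6 = (0 + 0)\{a,d} | 0 | (0 | 0\{b,c,d}) :: stopped
  s7 = 0 | 0 | (b.0 + (0 + 0)) :: =b=> s9
  s8 = a.(0 | 0) | 0 :: =a=> s9
  s9 = 0 | 0 | 0 :: stopped
Reachable graph of Q (10 states):
  t0 = b.(a.(0 | 0) | (b.0 + (0 + 0))) + (0 + 0)\{a,d} | (0 + 0 + a.0) | (c.0 | 0\{b,c,d} + (0 + 0) | a.0) :: =a=> t1, =a=> t2, =b=> t3, =c=> t4
  t1 = (0 + 0)\{a,d} | (0 + 0 + a.0) | ((0 + 0) | 0) :: =a=> t5
  t2 = (0 + 0)\{a,d} | 0 | (c.0 | 0\{b,c,d} + (0 + 0) | a.0) :: =a=> t5, =c=> t6
  t3 = a.(0 | 0) | (b.0 + (0 + 0)) :: =a=> t7, =b=> t8
  t4 = (0 + 0)\{a,d} | (0 + 0 + a.0) | (0 | 0\{b,c,d}) :: =a=> t6
  t5 = (0 + 0)\{a,d} | 0 | ((0 + 0) | 0) :: stopped
  t6 = (0 + 0)\{a,d} | 0 | (0 | 0\{b,c,d}) :: stopped
  t7 = 0 | 0 | (b.0 + (0 + 0)) :: =b=> t9
  t8 = a.(0 | 0) | 0 :: =a=> t9
  t9 = 0 | 0 | 0 :: stopped
Coarsest stable partition (strong bisimilarity classes):
  B0 = {s0, t0}
  B1 = {s1, s4, s8, t1, t4, t8}
  B2 = {s5, s6, s9, t5, t6, t9}
  B3 = {s2, t2}
  B4 = {s3, t3}
  B5 = {s7, t7}
s0 ∈ B0, t0 ∈ B0 → same block
Bisimilar ⇒ trace-equivalent.

YES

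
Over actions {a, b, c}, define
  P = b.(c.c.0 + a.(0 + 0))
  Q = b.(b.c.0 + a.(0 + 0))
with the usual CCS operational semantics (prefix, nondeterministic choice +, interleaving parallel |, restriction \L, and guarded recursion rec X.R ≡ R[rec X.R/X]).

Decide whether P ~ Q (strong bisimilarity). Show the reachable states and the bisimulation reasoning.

not bisimilar

LTS(P): 5 reachable states
  s0 = b.(c.c.0 + a.(0 + 0)) | —b→ s1
  s1 = c.c.0 + a.(0 + 0) | —a→ s2, —c→ s3
  s2 = 0 + 0 | deadlocked
  s3 = c.0 | —c→ s4
  s4 = 0 | deadlocked
LTS(Q): 5 reachable states
  t0 = b.(b.c.0 + a.(0 + 0)) | —b→ t1
  t1 = b.c.0 + a.(0 + 0) | —a→ t2, —b→ t3
  t2 = 0 + 0 | deadlocked
  t3 = c.0 | —c→ t4
  t4 = 0 | deadlocked
Partition-refinement fixed point:
  B0 = {s0}
  B1 = {s1}
  B2 = {s2, s4, t2, t4}
  B3 = {s3, t3}
  B4 = {t0}
  B5 = {t1}
s0 ∈ B0, t0 ∈ B4 → different blocks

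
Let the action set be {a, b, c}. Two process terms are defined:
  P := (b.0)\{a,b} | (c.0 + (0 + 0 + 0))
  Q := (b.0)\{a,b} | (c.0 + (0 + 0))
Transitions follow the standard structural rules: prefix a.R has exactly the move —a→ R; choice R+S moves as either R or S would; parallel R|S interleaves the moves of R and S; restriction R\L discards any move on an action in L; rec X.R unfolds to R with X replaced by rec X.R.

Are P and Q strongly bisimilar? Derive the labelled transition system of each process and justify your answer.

Reachable graph of P (2 states):
  s0 = (b.0)\{a,b} | (c.0 + (0 + 0 + 0)) ⊢ —c→ s1
  s1 = (b.0)\{a,b} | 0 ⊢ ∅
Reachable graph of Q (2 states):
  t0 = (b.0)\{a,b} | (c.0 + (0 + 0)) ⊢ —c→ t1
  t1 = (b.0)\{a,b} | 0 ⊢ ∅
Partition-refinement fixed point:
  B0 = {s0, t0}
  B1 = {s1, t1}
s0 ∈ B0, t0 ∈ B0 → same block

bisimilar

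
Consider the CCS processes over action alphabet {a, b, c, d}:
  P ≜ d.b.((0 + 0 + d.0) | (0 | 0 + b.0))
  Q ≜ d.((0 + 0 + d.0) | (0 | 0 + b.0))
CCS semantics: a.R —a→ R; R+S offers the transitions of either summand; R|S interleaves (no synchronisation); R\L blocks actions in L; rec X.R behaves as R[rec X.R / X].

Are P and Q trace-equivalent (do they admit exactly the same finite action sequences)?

trace-distinct — witness ⟨dbb⟩

LTS(P): 6 reachable states
  s0 = d.b.((0 + 0 + d.0) | (0 | 0 + b.0)) :: --d--▸ s1
  s1 = b.((0 + 0 + d.0) | (0 | 0 + b.0)) :: --b--▸ s2
  s2 = (0 + 0 + d.0) | (0 | 0 + b.0) :: --b--▸ s3, --d--▸ s4
  s3 = (0 + 0 + d.0) | 0 :: --d--▸ s5
  s4 = 0 | (0 | 0 + b.0) :: --b--▸ s5
  s5 = 0 | 0 :: (no moves)
LTS(Q): 5 reachable states
  t0 = d.((0 + 0 + d.0) | (0 | 0 + b.0)) :: --d--▸ t1
  t1 = (0 + 0 + d.0) | (0 | 0 + b.0) :: --b--▸ t2, --d--▸ t3
  t2 = (0 + 0 + d.0) | 0 :: --d--▸ t4
  t3 = 0 | (0 | 0 + b.0) :: --b--▸ t4
  t4 = 0 | 0 :: (no moves)
Trace ⟨dbb⟩ through P, begin at {s0}:
  after d @ step 1: {s1}
  after b @ step 2: {s2}
  after b @ step 3: {s3}
  P completes σ.
Trace ⟨dbb⟩ through Q, begin at {t0}:
  after d @ step 1: {t1}
  after b @ step 2: {t2}
  after b @ step 3: ∅ (Q stuck)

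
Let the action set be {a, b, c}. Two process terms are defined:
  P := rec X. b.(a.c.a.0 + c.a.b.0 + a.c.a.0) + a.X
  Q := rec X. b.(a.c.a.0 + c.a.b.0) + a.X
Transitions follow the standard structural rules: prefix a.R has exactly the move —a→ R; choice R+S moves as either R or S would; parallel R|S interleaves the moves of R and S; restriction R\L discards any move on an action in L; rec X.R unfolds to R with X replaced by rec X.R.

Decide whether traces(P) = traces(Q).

traces(P) = traces(Q)

P's transition system — 7 states:
  m0 = rec X. b.(a.c.a.0 + c.a.b.0 + a.c.a.0) + a.X | —a→ m0, —b→ m1
  m1 = a.c.a.0 + c.a.b.0 + a.c.a.0 | —a→ m2, —c→ m3
  m2 = c.a.0 | —c→ m4
  m3 = a.b.0 | —a→ m5
  m4 = a.0 | —a→ m6
  m5 = b.0 | —b→ m6
  m6 = 0 | ·
Q's transition system — 7 states:
  n0 = rec X. b.(a.c.a.0 + c.a.b.0) + a.X | —a→ n0, —b→ n1
  n1 = a.c.a.0 + c.a.b.0 | —a→ n2, —c→ n3
  n2 = c.a.0 | —c→ n4
  n3 = a.b.0 | —a→ n5
  n4 = a.0 | —a→ n6
  n5 = b.0 | —b→ n6
  n6 = 0 | ·
Coarsest stable partition (strong bisimilarity classes):
  B0 = {m0, n0}
  B1 = {m1, n1}
  B2 = {m2, n2}
  B3 = {m4, n4}
  B4 = {m6, n6}
  B5 = {m3, n3}
  B6 = {m5, n5}
m0 ∈ B0, n0 ∈ B0 → same block
Bisimilar ⇒ trace-equivalent.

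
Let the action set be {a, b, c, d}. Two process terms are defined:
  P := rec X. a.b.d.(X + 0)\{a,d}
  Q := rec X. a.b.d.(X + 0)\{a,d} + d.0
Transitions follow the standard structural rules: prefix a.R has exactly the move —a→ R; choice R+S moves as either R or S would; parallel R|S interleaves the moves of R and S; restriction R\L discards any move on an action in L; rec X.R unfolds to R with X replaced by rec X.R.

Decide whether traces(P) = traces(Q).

trace-distinct — witness ⟨d⟩

LTS(P): 4 reachable states
  m0 = rec X. a.b.d.(X + 0)\{a,d} ⊢ --a--▸ m1
  m1 = b.d.((rec X. a.b.d.(X + 0)\{a,d}) + 0)\{a,d} ⊢ --b--▸ m2
  m2 = d.((rec X. a.b.d.(X + 0)\{a,d}) + 0)\{a,d} ⊢ --d--▸ m3
  m3 = ((rec X. a.b.d.(X + 0)\{a,d}) + 0)\{a,d} ⊢ deadlocked
LTS(Q): 5 reachable states
  n0 = rec X. a.b.d.(X + 0)\{a,d} + d.0 ⊢ --a--▸ n1, --d--▸ n2
  n1 = b.d.((rec X. a.b.d.(X + 0)\{a,d} + d.0) + 0)\{a,d} ⊢ --b--▸ n3
  n2 = 0 ⊢ deadlocked
  n3 = d.((rec X. a.b.d.(X + 0)\{a,d} + d.0) + 0)\{a,d} ⊢ --d--▸ n4
  n4 = ((rec X. a.b.d.(X + 0)\{a,d} + d.0) + 0)\{a,d} ⊢ deadlocked
Executing d from Q (initial set {n0}):
  [1] d ⇒ {n2}
  — Q admits the full trace.
Executing d from P (initial set {m0}):
  [1] d ⇒ ∅  — P cannot continue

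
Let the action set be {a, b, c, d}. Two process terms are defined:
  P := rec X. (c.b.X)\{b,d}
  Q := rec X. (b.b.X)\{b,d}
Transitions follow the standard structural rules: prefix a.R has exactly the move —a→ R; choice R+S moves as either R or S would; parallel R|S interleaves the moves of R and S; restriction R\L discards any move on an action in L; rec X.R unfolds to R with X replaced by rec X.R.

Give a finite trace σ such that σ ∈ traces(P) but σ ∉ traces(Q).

c

Reachable graph of P (2 states):
  p0 = rec X. (c.b.X)\{b,d} → --c--▸ p1
  p1 = (b.(rec X. (c.b.X)\{b,d}))\{b,d} → (no moves)
Reachable graph of Q (1 states):
  q0 = rec X. (b.b.X)\{b,d} → (no moves)
Executing c from P (initial set {p0}):
  step 1 (c): {p1}
  ✓ P
Executing c from Q (initial set {q0}):
  step 1 (c): ∅  — Q cannot continue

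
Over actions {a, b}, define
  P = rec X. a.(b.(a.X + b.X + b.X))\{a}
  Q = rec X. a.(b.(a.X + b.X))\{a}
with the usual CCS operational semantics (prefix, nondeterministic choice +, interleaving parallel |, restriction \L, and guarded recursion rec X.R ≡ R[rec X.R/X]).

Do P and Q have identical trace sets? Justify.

trace-equivalent

LTS(P): 4 reachable states
  m0 = rec X. a.(b.(a.X + b.X + b.X))\{a} ⊢ -a-> m1
  m1 = (b.(a.(rec X. a.(b.(a.X + b.X + b.X))\{a}) + b.(rec X. a.(b.(a.X + b.X + b.X))\{a}) + b.(rec X. a.(b.(a.X + b.X + b.X))\{a})))\{a} ⊢ -b-> m2
  m2 = (a.(rec X. a.(b.(a.X + b.X + b.X))\{a}) + b.(rec X. a.(b.(a.X + b.X + b.X))\{a}) + b.(rec X. a.(b.(a.X + b.X + b.X))\{a}))\{a} ⊢ -b-> m3
  m3 = (rec X. a.(b.(a.X + b.X + b.X))\{a})\{a} ⊢ stopped
LTS(Q): 4 reachable states
  n0 = rec X. a.(b.(a.X + b.X))\{a} ⊢ -a-> n1
  n1 = (b.(a.(rec X. a.(b.(a.X + b.X))\{a}) + b.(rec X. a.(b.(a.X + b.X))\{a})))\{a} ⊢ -b-> n2
  n2 = (a.(rec X. a.(b.(a.X + b.X))\{a}) + b.(rec X. a.(b.(a.X + b.X))\{a}))\{a} ⊢ -b-> n3
  n3 = (rec X. a.(b.(a.X + b.X))\{a})\{a} ⊢ stopped
Coarsest stable partition (strong bisimilarity classes):
  B0 = {m0, n0}
  B1 = {m1, n1}
  B2 = {m2, n2}
  B3 = {m3, n3}
m0 ∈ B0, n0 ∈ B0 → same block
Bisimilar ⇒ trace-equivalent.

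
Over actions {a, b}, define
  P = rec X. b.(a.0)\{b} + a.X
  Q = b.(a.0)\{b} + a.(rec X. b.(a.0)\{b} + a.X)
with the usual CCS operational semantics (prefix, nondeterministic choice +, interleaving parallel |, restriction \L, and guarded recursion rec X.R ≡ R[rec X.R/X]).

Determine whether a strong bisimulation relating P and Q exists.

bisimilar

Reachable graph of P (3 states):
  p0 = rec X. b.(a.0)\{b} + a.X ⊢ -a-> p0, -b-> p1
  p1 = (a.0)\{b} ⊢ -a-> p2
  p2 = 0\{b} ⊢ deadlocked
Reachable graph of Q (4 states):
  q0 = b.(a.0)\{b} + a.(rec X. b.(a.0)\{b} + a.X) ⊢ -a-> q1, -b-> q2
  q1 = rec X. b.(a.0)\{b} + a.X ⊢ -a-> q1, -b-> q2
  q2 = (a.0)\{b} ⊢ -a-> q3
  q3 = 0\{b} ⊢ deadlocked
Bisimilarity quotient blocks:
  B0 = {p0, q0, q1}
  B1 = {p1, q2}
  B2 = {p2, q3}
p0 ∈ B0, q0 ∈ B0 → same block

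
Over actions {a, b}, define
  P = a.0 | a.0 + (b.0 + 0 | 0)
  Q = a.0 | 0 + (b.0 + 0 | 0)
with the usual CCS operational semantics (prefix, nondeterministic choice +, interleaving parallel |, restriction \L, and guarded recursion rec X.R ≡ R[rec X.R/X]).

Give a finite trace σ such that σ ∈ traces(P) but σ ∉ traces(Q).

P's transition system — 5 states:
  s0 = a.0 | a.0 + (b.0 + 0 | 0) ⊢ ··a··> s1, ··a··> s2, ··b··> s3
  s1 = 0 | a.0 ⊢ ··a··> s4
  s2 = a.0 | 0 ⊢ ··a··> s4
  s3 = 0 ⊢ stopped
  s4 = 0 | 0 ⊢ stopped
Q's transition system — 3 states:
  t0 = a.0 | 0 + (b.0 + 0 | 0) ⊢ ··a··> t1, ··b··> t2
  t1 = 0 | 0 ⊢ stopped
  t2 = 0 ⊢ stopped
Executing aa from P (initial set {s0}):
  step 1 (a): {s1, s2}
  step 2 (a): {s4}
  P completes σ.
Executing aa from Q (initial set {t0}):
  step 1 (a): {t1}
  step 2 (a): ∅ (Q stuck)

aa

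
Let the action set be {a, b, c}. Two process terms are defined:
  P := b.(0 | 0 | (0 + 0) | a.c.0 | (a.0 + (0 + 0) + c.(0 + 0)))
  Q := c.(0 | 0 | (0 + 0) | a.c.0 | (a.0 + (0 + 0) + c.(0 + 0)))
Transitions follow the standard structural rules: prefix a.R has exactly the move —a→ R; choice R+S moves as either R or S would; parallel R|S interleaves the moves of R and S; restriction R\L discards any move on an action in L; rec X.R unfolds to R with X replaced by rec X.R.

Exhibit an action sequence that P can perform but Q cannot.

Reachable graph of P (10 states):
  p0 = b.(0 | 0 | (0 + 0) | a.c.0 | (a.0 + (0 + 0) + c.(0 + 0))) :: =b=> p1
  p1 = 0 | 0 | (0 + 0) | a.c.0 | (a.0 + (0 + 0) + c.(0 + 0)) :: =a=> p2, =a=> p3, =c=> p4
  p2 = 0 | 0 | (0 + 0) | a.c.0 | 0 :: =a=> p5
  p3 = 0 | 0 | (0 + 0) | c.0 | (a.0 + (0 + 0) + c.(0 + 0)) :: =a=> p5, =c=> p6, =c=> p7
  p4 = 0 | 0 | (0 + 0) | a.c.0 | (0 + 0) :: =a=> p7
  p5 = 0 | 0 | (0 + 0) | c.0 | 0 :: =c=> p8
  p6 = 0 | 0 | (0 + 0) | 0 | (a.0 + (0 + 0) + c.(0 + 0)) :: =a=> p8, =c=> p9
  p7 = 0 | 0 | (0 + 0) | c.0 | (0 + 0) :: =c=> p9
  p8 = 0 | 0 | (0 + 0) | 0 | 0 :: ·
  p9 = 0 | 0 | (0 + 0) | 0 | (0 + 0) :: ·
Reachable graph of Q (10 states):
  q0 = c.(0 | 0 | (0 + 0) | a.c.0 | (a.0 + (0 + 0) + c.(0 + 0))) :: =c=> q1
  q1 = 0 | 0 | (0 + 0) | a.c.0 | (a.0 + (0 + 0) + c.(0 + 0)) :: =a=> q2, =a=> q3, =c=> q4
  q2 = 0 | 0 | (0 + 0) | a.c.0 | 0 :: =a=> q5
  q3 = 0 | 0 | (0 + 0) | c.0 | (a.0 + (0 + 0) + c.(0 + 0)) :: =a=> q5, =c=> q6, =c=> q7
  q4 = 0 | 0 | (0 + 0) | a.c.0 | (0 + 0) :: =a=> q7
  q5 = 0 | 0 | (0 + 0) | c.0 | 0 :: =c=> q8
  q6 = 0 | 0 | (0 + 0) | 0 | (a.0 + (0 + 0) + c.(0 + 0)) :: =a=> q8, =c=> q9
  q7 = 0 | 0 | (0 + 0) | c.0 | (0 + 0) :: =c=> q9
  q8 = 0 | 0 | (0 + 0) | 0 | 0 :: ·
  q9 = 0 | 0 | (0 + 0) | 0 | (0 + 0) :: ·
Executing b from P (initial set {p0}):
  step 1 (b): {p1}
  ✓ P
Executing b from Q (initial set {q0}):
  step 1 (b): ∅  — Q cannot continue

b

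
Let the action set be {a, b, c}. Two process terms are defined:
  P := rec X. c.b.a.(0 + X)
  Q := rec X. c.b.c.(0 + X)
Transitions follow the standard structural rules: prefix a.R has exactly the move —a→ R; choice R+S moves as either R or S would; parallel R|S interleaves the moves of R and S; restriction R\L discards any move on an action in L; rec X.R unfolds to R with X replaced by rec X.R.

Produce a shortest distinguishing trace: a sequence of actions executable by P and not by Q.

Reachable graph of P (4 states):
  s0 = rec X. c.b.a.(0 + X) ⊢ =c=> s1
  s1 = b.a.(0 + (rec X. c.b.a.(0 + X))) ⊢ =b=> s2
  s2 = a.(0 + (rec X. c.b.a.(0 + X))) ⊢ =a=> s3
  s3 = 0 + (rec X. c.b.a.(0 + X)) ⊢ =c=> s1
Reachable graph of Q (4 states):
  t0 = rec X. c.b.c.(0 + X) ⊢ =c=> t1
  t1 = b.c.(0 + (rec X. c.b.c.(0 + X))) ⊢ =b=> t2
  t2 = c.(0 + (rec X. c.b.c.(0 + X))) ⊢ =c=> t3
  t3 = 0 + (rec X. c.b.c.(0 + X)) ⊢ =c=> t1
Trace ⟨cba⟩ through P, begin at {s0}:
  after c @ step 1: {s1}
  after b @ step 2: {s2}
  after a @ step 3: {s3}
  — P admits the full trace.
Trace ⟨cba⟩ through Q, begin at {t0}:
  after c @ step 1: {t1}
  after b @ step 2: {t2}
  after a @ step 3: ∅ (Q stuck)

cba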